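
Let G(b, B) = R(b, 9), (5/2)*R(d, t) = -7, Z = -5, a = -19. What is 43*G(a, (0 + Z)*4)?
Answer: -602/5 ≈ -120.40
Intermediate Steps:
R(d, t) = -14/5 (R(d, t) = (⅖)*(-7) = -14/5)
G(b, B) = -14/5
43*G(a, (0 + Z)*4) = 43*(-14/5) = -602/5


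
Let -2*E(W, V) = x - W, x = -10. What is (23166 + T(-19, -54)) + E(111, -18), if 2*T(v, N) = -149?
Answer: 23152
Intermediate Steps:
T(v, N) = -149/2 (T(v, N) = (1/2)*(-149) = -149/2)
E(W, V) = 5 + W/2 (E(W, V) = -(-10 - W)/2 = 5 + W/2)
(23166 + T(-19, -54)) + E(111, -18) = (23166 - 149/2) + (5 + (1/2)*111) = 46183/2 + (5 + 111/2) = 46183/2 + 121/2 = 23152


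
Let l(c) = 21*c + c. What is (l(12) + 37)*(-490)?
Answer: -147490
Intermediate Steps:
l(c) = 22*c
(l(12) + 37)*(-490) = (22*12 + 37)*(-490) = (264 + 37)*(-490) = 301*(-490) = -147490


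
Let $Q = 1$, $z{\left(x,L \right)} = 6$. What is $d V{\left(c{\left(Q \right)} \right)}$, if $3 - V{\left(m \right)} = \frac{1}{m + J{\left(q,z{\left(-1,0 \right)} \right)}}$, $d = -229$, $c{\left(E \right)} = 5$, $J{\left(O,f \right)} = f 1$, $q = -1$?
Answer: $- \frac{7328}{11} \approx -666.18$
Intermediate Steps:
$J{\left(O,f \right)} = f$
$V{\left(m \right)} = 3 - \frac{1}{6 + m}$ ($V{\left(m \right)} = 3 - \frac{1}{m + 6} = 3 - \frac{1}{6 + m}$)
$d V{\left(c{\left(Q \right)} \right)} = - 229 \frac{17 + 3 \cdot 5}{6 + 5} = - 229 \frac{17 + 15}{11} = - 229 \cdot \frac{1}{11} \cdot 32 = \left(-229\right) \frac{32}{11} = - \frac{7328}{11}$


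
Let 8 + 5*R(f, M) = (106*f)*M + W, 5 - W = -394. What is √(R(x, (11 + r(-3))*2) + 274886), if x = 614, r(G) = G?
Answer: √483233 ≈ 695.15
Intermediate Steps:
W = 399 (W = 5 - 1*(-394) = 5 + 394 = 399)
R(f, M) = 391/5 + 106*M*f/5 (R(f, M) = -8/5 + ((106*f)*M + 399)/5 = -8/5 + (106*M*f + 399)/5 = -8/5 + (399 + 106*M*f)/5 = -8/5 + (399/5 + 106*M*f/5) = 391/5 + 106*M*f/5)
√(R(x, (11 + r(-3))*2) + 274886) = √((391/5 + (106/5)*((11 - 3)*2)*614) + 274886) = √((391/5 + (106/5)*(8*2)*614) + 274886) = √((391/5 + (106/5)*16*614) + 274886) = √((391/5 + 1041344/5) + 274886) = √(208347 + 274886) = √483233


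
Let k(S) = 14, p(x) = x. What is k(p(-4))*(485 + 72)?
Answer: 7798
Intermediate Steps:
k(p(-4))*(485 + 72) = 14*(485 + 72) = 14*557 = 7798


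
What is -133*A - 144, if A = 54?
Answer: -7326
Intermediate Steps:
-133*A - 144 = -133*54 - 144 = -7182 - 144 = -7326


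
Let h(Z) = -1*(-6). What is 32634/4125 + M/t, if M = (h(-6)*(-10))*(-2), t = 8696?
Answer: 11845011/1494625 ≈ 7.9251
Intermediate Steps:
h(Z) = 6
M = 120 (M = (6*(-10))*(-2) = -60*(-2) = 120)
32634/4125 + M/t = 32634/4125 + 120/8696 = 32634*(1/4125) + 120*(1/8696) = 10878/1375 + 15/1087 = 11845011/1494625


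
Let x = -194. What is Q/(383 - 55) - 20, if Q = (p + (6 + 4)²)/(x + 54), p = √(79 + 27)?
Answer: -45925/2296 - √106/45920 ≈ -20.002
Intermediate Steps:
p = √106 ≈ 10.296
Q = -5/7 - √106/140 (Q = (√106 + (6 + 4)²)/(-194 + 54) = (√106 + 10²)/(-140) = (√106 + 100)*(-1/140) = (100 + √106)*(-1/140) = -5/7 - √106/140 ≈ -0.78783)
Q/(383 - 55) - 20 = (-5/7 - √106/140)/(383 - 55) - 20 = (-5/7 - √106/140)/328 - 20 = (-5/7 - √106/140)*(1/328) - 20 = (-5/2296 - √106/45920) - 20 = -45925/2296 - √106/45920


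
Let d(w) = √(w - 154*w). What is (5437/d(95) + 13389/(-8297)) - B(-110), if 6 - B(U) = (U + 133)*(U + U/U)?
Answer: -20863750/8297 - 5437*I*√1615/4845 ≈ -2514.6 - 45.097*I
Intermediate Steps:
d(w) = 3*√17*√(-w) (d(w) = √(-153*w) = 3*√17*√(-w))
B(U) = 6 - (1 + U)*(133 + U) (B(U) = 6 - (U + 133)*(U + U/U) = 6 - (133 + U)*(U + 1) = 6 - (133 + U)*(1 + U) = 6 - (1 + U)*(133 + U))
(5437/d(95) + 13389/(-8297)) - B(-110) = (5437/((3*√17*√(-1*95))) + 13389/(-8297)) - (-127 - 1*(-110)² - 134*(-110)) = (5437/((3*√17*√(-95))) + 13389*(-1/8297)) - (-127 - 1*12100 + 14740) = (5437/((3*√17*(I*√95))) - 13389/8297) - (-127 - 12100 + 14740) = (5437/((3*I*√1615)) - 13389/8297) - 1*2513 = (5437*(-I*√1615/4845) - 13389/8297) - 2513 = (-5437*I*√1615/4845 - 13389/8297) - 2513 = (-13389/8297 - 5437*I*√1615/4845) - 2513 = -20863750/8297 - 5437*I*√1615/4845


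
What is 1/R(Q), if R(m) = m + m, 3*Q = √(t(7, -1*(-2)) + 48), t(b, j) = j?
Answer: 3*√2/20 ≈ 0.21213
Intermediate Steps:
Q = 5*√2/3 (Q = √(-1*(-2) + 48)/3 = √(2 + 48)/3 = √50/3 = (5*√2)/3 = 5*√2/3 ≈ 2.3570)
R(m) = 2*m
1/R(Q) = 1/(2*(5*√2/3)) = 1/(10*√2/3) = 3*√2/20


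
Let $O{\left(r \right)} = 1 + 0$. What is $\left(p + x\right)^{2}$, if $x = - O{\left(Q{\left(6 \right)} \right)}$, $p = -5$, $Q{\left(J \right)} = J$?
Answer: $36$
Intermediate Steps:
$O{\left(r \right)} = 1$
$x = -1$ ($x = \left(-1\right) 1 = -1$)
$\left(p + x\right)^{2} = \left(-5 - 1\right)^{2} = \left(-6\right)^{2} = 36$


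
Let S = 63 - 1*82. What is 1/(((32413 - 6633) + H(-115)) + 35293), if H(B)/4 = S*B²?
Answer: -1/944027 ≈ -1.0593e-6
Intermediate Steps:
S = -19 (S = 63 - 82 = -19)
H(B) = -76*B² (H(B) = 4*(-19*B²) = -76*B²)
1/(((32413 - 6633) + H(-115)) + 35293) = 1/(((32413 - 6633) - 76*(-115)²) + 35293) = 1/((25780 - 76*13225) + 35293) = 1/((25780 - 1005100) + 35293) = 1/(-979320 + 35293) = 1/(-944027) = -1/944027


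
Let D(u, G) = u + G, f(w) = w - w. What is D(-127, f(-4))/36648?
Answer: -127/36648 ≈ -0.0034654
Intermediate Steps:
f(w) = 0
D(u, G) = G + u
D(-127, f(-4))/36648 = (0 - 127)/36648 = -127*1/36648 = -127/36648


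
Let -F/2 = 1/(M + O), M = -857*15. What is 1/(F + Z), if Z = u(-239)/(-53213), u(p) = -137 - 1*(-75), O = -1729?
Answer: 388029196/505317 ≈ 767.89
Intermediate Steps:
M = -12855
u(p) = -62 (u(p) = -137 + 75 = -62)
F = 1/7292 (F = -2/(-12855 - 1729) = -2/(-14584) = -2*(-1/14584) = 1/7292 ≈ 0.00013714)
Z = 62/53213 (Z = -62/(-53213) = -62*(-1/53213) = 62/53213 ≈ 0.0011651)
1/(F + Z) = 1/(1/7292 + 62/53213) = 1/(505317/388029196) = 388029196/505317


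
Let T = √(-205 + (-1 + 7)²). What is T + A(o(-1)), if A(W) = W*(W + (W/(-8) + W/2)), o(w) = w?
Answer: 11/8 + 13*I ≈ 1.375 + 13.0*I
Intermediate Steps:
A(W) = 11*W²/8 (A(W) = W*(W + (W*(-⅛) + W*(½))) = W*(W + (-W/8 + W/2)) = W*(W + 3*W/8) = W*(11*W/8) = 11*W²/8)
T = 13*I (T = √(-205 + 6²) = √(-205 + 36) = √(-169) = 13*I ≈ 13.0*I)
T + A(o(-1)) = 13*I + (11/8)*(-1)² = 13*I + (11/8)*1 = 13*I + 11/8 = 11/8 + 13*I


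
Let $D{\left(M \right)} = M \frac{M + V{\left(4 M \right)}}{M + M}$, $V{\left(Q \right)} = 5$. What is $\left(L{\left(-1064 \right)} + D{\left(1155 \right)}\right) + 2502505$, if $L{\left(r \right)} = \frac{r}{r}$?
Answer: $2503086$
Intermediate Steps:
$L{\left(r \right)} = 1$
$D{\left(M \right)} = \frac{5}{2} + \frac{M}{2}$ ($D{\left(M \right)} = M \frac{M + 5}{M + M} = M \frac{5 + M}{2 M} = \frac{5}{2} + \frac{M}{2}$)
$\left(L{\left(-1064 \right)} + D{\left(1155 \right)}\right) + 2502505 = \left(1 + \left(\frac{5}{2} + \frac{1}{2} \cdot 1155\right)\right) + 2502505 = \left(1 + \left(\frac{5}{2} + \frac{1155}{2}\right)\right) + 2502505 = \left(1 + 580\right) + 2502505 = 581 + 2502505 = 2503086$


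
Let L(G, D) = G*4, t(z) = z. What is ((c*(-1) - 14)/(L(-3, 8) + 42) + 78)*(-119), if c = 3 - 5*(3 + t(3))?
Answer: -280007/30 ≈ -9333.6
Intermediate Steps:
L(G, D) = 4*G
c = -27 (c = 3 - 5*(3 + 3) = 3 - 5*6 = 3 - 1*30 = 3 - 30 = -27)
((c*(-1) - 14)/(L(-3, 8) + 42) + 78)*(-119) = ((-27*(-1) - 14)/(4*(-3) + 42) + 78)*(-119) = ((27 - 14)/(-12 + 42) + 78)*(-119) = (13/30 + 78)*(-119) = (2353/30)*(-119) = -280007/30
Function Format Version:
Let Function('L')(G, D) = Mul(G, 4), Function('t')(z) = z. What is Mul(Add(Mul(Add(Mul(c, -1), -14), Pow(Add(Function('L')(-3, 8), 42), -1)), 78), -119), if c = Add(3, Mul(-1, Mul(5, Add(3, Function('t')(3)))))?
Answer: Rational(-280007, 30) ≈ -9333.6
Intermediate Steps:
Function('L')(G, D) = Mul(4, G)
c = -27 (c = Add(3, Mul(-1, Mul(5, Add(3, 3)))) = Add(3, Mul(-1, Mul(5, 6))) = Add(3, Mul(-1, 30)) = Add(3, -30) = -27)
Mul(Add(Mul(Add(Mul(c, -1), -14), Pow(Add(Function('L')(-3, 8), 42), -1)), 78), -119) = Mul(Add(Mul(Add(Mul(-27, -1), -14), Pow(Add(Mul(4, -3), 42), -1)), 78), -119) = Mul(Add(Mul(Add(27, -14), Pow(Add(-12, 42), -1)), 78), -119) = Mul(Add(Mul(13, Pow(30, -1)), 78), -119) = Mul(Add(Mul(13, Rational(1, 30)), 78), -119) = Mul(Add(Rational(13, 30), 78), -119) = Mul(Rational(2353, 30), -119) = Rational(-280007, 30)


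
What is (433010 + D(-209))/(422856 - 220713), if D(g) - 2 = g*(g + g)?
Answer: 173458/67381 ≈ 2.5743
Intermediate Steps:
D(g) = 2 + 2*g² (D(g) = 2 + g*(g + g) = 2 + g*(2*g) = 2 + 2*g²)
(433010 + D(-209))/(422856 - 220713) = (433010 + (2 + 2*(-209)²))/(422856 - 220713) = (433010 + (2 + 2*43681))/202143 = (433010 + (2 + 87362))*(1/202143) = (433010 + 87364)*(1/202143) = 520374*(1/202143) = 173458/67381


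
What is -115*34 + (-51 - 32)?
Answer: -3993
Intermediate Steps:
-115*34 + (-51 - 32) = -3910 - 83 = -3993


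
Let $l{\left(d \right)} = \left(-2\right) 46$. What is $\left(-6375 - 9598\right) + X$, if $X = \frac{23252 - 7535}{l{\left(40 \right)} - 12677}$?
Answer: $- \frac{203974954}{12769} \approx -15974.0$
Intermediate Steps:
$l{\left(d \right)} = -92$
$X = - \frac{15717}{12769}$ ($X = \frac{23252 - 7535}{-92 - 12677} = \frac{15717}{-12769} = 15717 \left(- \frac{1}{12769}\right) = - \frac{15717}{12769} \approx -1.2309$)
$\left(-6375 - 9598\right) + X = \left(-6375 - 9598\right) - \frac{15717}{12769} = -15973 - \frac{15717}{12769} = - \frac{203974954}{12769}$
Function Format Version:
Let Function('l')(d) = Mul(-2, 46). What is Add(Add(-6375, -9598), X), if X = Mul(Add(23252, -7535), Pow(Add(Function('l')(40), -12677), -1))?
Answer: Rational(-203974954, 12769) ≈ -15974.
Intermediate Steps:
Function('l')(d) = -92
X = Rational(-15717, 12769) (X = Mul(Add(23252, -7535), Pow(Add(-92, -12677), -1)) = Mul(15717, Pow(-12769, -1)) = Mul(15717, Rational(-1, 12769)) = Rational(-15717, 12769) ≈ -1.2309)
Add(Add(-6375, -9598), X) = Add(Add(-6375, -9598), Rational(-15717, 12769)) = Add(-15973, Rational(-15717, 12769)) = Rational(-203974954, 12769)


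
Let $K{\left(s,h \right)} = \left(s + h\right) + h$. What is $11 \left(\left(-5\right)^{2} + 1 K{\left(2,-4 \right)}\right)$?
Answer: $209$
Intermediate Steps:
$K{\left(s,h \right)} = s + 2 h$ ($K{\left(s,h \right)} = \left(h + s\right) + h = s + 2 h$)
$11 \left(\left(-5\right)^{2} + 1 K{\left(2,-4 \right)}\right) = 11 \left(\left(-5\right)^{2} + 1 \left(2 + 2 \left(-4\right)\right)\right) = 11 \left(25 + 1 \left(2 - 8\right)\right) = 11 \left(25 + 1 \left(-6\right)\right) = 11 \left(25 - 6\right) = 11 \cdot 19 = 209$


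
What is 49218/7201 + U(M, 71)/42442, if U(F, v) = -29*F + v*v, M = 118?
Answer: 2100568775/305624842 ≈ 6.8730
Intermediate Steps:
U(F, v) = v**2 - 29*F (U(F, v) = -29*F + v**2 = v**2 - 29*F)
49218/7201 + U(M, 71)/42442 = 49218/7201 + (71**2 - 29*118)/42442 = 49218*(1/7201) + (5041 - 3422)*(1/42442) = 49218/7201 + 1619*(1/42442) = 49218/7201 + 1619/42442 = 2100568775/305624842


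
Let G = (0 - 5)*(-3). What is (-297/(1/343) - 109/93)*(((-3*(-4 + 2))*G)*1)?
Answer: -284223360/31 ≈ -9.1685e+6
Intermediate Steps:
G = 15 (G = -5*(-3) = 15)
(-297/(1/343) - 109/93)*(((-3*(-4 + 2))*G)*1) = (-297/(1/343) - 109/93)*((-3*(-4 + 2)*15)*1) = (-297/1/343 - 109*1/93)*((-3*(-2)*15)*1) = (-297*343 - 109/93)*((6*15)*1) = (-101871 - 109/93)*(90*1) = -9474112/93*90 = -284223360/31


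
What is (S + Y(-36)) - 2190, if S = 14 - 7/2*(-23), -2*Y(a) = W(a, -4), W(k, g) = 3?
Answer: -2097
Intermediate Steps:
Y(a) = -3/2 (Y(a) = -1/2*3 = -3/2)
S = 189/2 (S = 14 - 7*1/2*(-23) = 14 - 7/2*(-23) = 14 + 161/2 = 189/2 ≈ 94.500)
(S + Y(-36)) - 2190 = (189/2 - 3/2) - 2190 = 93 - 2190 = -2097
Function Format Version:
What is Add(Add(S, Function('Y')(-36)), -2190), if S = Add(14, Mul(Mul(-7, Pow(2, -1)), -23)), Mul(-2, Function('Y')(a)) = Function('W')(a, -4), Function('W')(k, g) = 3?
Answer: -2097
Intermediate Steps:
Function('Y')(a) = Rational(-3, 2) (Function('Y')(a) = Mul(Rational(-1, 2), 3) = Rational(-3, 2))
S = Rational(189, 2) (S = Add(14, Mul(Mul(-7, Rational(1, 2)), -23)) = Add(14, Mul(Rational(-7, 2), -23)) = Add(14, Rational(161, 2)) = Rational(189, 2) ≈ 94.500)
Add(Add(S, Function('Y')(-36)), -2190) = Add(Add(Rational(189, 2), Rational(-3, 2)), -2190) = Add(93, -2190) = -2097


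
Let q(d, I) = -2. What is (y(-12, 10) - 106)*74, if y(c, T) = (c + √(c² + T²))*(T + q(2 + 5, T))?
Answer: -14948 + 1184*√61 ≈ -5700.7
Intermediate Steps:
y(c, T) = (-2 + T)*(c + √(T² + c²)) (y(c, T) = (c + √(c² + T²))*(T - 2) = (c + √(T² + c²))*(-2 + T) = (-2 + T)*(c + √(T² + c²)))
(y(-12, 10) - 106)*74 = ((-2*(-12) - 2*√(10² + (-12)²) + 10*(-12) + 10*√(10² + (-12)²)) - 106)*74 = ((24 - 2*√(100 + 144) - 120 + 10*√(100 + 144)) - 106)*74 = ((24 - 4*√61 - 120 + 10*√244) - 106)*74 = ((24 - 4*√61 - 120 + 10*(2*√61)) - 106)*74 = ((24 - 4*√61 - 120 + 20*√61) - 106)*74 = ((-96 + 16*√61) - 106)*74 = (-202 + 16*√61)*74 = -14948 + 1184*√61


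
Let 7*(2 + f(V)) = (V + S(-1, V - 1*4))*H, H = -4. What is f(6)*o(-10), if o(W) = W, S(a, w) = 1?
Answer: 60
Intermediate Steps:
f(V) = -18/7 - 4*V/7 (f(V) = -2 + ((V + 1)*(-4))/7 = -2 + ((1 + V)*(-4))/7 = -2 + (-4 - 4*V)/7 = -2 + (-4/7 - 4*V/7) = -18/7 - 4*V/7)
f(6)*o(-10) = (-18/7 - 4/7*6)*(-10) = (-18/7 - 24/7)*(-10) = -6*(-10) = 60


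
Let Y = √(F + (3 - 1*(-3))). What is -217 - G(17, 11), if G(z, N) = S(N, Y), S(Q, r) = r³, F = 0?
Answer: -217 - 6*√6 ≈ -231.70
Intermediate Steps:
Y = √6 (Y = √(0 + (3 - 1*(-3))) = √(0 + (3 + 3)) = √(0 + 6) = √6 ≈ 2.4495)
G(z, N) = 6*√6 (G(z, N) = (√6)³ = 6*√6)
-217 - G(17, 11) = -217 - 6*√6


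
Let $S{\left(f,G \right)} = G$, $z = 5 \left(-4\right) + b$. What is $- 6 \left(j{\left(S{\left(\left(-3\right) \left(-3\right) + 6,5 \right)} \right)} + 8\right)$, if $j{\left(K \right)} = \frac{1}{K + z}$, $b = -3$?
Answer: $- \frac{143}{3} \approx -47.667$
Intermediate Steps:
$z = -23$ ($z = 5 \left(-4\right) - 3 = -20 - 3 = -23$)
$j{\left(K \right)} = \frac{1}{-23 + K}$ ($j{\left(K \right)} = \frac{1}{K - 23} = \frac{1}{-23 + K}$)
$- 6 \left(j{\left(S{\left(\left(-3\right) \left(-3\right) + 6,5 \right)} \right)} + 8\right) = - 6 \left(\frac{1}{-23 + 5} + 8\right) = - 6 \left(\frac{1}{-18} + 8\right) = - 6 \left(- \frac{1}{18} + 8\right) = \left(-6\right) \frac{143}{18} = - \frac{143}{3}$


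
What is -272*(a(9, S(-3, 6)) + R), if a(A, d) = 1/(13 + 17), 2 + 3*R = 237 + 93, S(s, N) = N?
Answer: -446216/15 ≈ -29748.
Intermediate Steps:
R = 328/3 (R = -2/3 + (237 + 93)/3 = -2/3 + (1/3)*330 = -2/3 + 110 = 328/3 ≈ 109.33)
a(A, d) = 1/30
-272*(a(9, S(-3, 6)) + R) = -272*(1/30 + 328/3) = -272*3281/30 = -446216/15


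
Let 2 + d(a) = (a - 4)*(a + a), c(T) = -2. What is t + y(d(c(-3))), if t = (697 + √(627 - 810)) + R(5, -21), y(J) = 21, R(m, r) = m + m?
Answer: 728 + I*√183 ≈ 728.0 + 13.528*I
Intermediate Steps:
R(m, r) = 2*m
d(a) = -2 + 2*a*(-4 + a) (d(a) = -2 + (a - 4)*(a + a) = -2 + (-4 + a)*(2*a) = -2 + 2*a*(-4 + a))
t = 707 + I*√183 (t = (697 + √(627 - 810)) + 2*5 = (697 + √(-183)) + 10 = (697 + I*√183) + 10 = 707 + I*√183 ≈ 707.0 + 13.528*I)
t + y(d(c(-3))) = (707 + I*√183) + 21 = 728 + I*√183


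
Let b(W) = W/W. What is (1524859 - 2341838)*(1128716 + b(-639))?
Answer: -922138085943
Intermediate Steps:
b(W) = 1
(1524859 - 2341838)*(1128716 + b(-639)) = (1524859 - 2341838)*(1128716 + 1) = -816979*1128717 = -922138085943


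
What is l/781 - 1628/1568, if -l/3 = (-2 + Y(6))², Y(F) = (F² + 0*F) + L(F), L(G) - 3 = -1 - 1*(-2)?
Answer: -2016011/306152 ≈ -6.5850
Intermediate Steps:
L(G) = 4 (L(G) = 3 + (-1 - 1*(-2)) = 3 + (-1 + 2) = 3 + 1 = 4)
Y(F) = 4 + F² (Y(F) = (F² + 0*F) + 4 = (F² + 0) + 4 = F² + 4 = 4 + F²)
l = -4332 (l = -3*(-2 + (4 + 6²))² = -3*(-2 + (4 + 36))² = -3*(-2 + 40)² = -3*38² = -3*1444 = -4332)
l/781 - 1628/1568 = -4332/781 - 1628/1568 = -4332*1/781 - 1628*1/1568 = -4332/781 - 407/392 = -2016011/306152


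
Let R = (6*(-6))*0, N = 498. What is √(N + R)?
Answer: √498 ≈ 22.316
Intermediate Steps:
R = 0 (R = -36*0 = 0)
√(N + R) = √(498 + 0) = √498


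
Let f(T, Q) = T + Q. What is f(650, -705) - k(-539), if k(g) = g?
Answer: 484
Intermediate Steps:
f(T, Q) = Q + T
f(650, -705) - k(-539) = (-705 + 650) - 1*(-539) = -55 + 539 = 484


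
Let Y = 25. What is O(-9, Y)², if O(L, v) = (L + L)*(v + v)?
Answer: 810000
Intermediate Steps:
O(L, v) = 4*L*v (O(L, v) = (2*L)*(2*v) = 4*L*v)
O(-9, Y)² = (4*(-9)*25)² = (-900)² = 810000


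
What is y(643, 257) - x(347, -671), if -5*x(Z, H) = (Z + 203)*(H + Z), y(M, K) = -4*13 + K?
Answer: -35435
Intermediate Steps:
y(M, K) = -52 + K
x(Z, H) = -(203 + Z)*(H + Z)/5 (x(Z, H) = -(Z + 203)*(H + Z)/5 = -(203 + Z)*(H + Z)/5)
y(643, 257) - x(347, -671) = (-52 + 257) - (-203/5*(-671) - 203/5*347 - 1/5*347**2 - 1/5*(-671)*347) = 205 - (136213/5 - 70441/5 - 1/5*120409 + 232837/5) = 205 - (136213/5 - 70441/5 - 120409/5 + 232837/5) = 205 - 1*35640 = 205 - 35640 = -35435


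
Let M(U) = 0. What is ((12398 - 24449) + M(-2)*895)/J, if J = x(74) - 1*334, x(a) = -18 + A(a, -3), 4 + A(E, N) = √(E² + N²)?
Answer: 110004/3109 + 309*√5485/3109 ≈ 42.743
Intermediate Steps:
A(E, N) = -4 + √(E² + N²)
x(a) = -22 + √(9 + a²) (x(a) = -18 + (-4 + √(a² + (-3)²)) = -18 + (-4 + √(a² + 9)) = -18 + (-4 + √(9 + a²)) = -22 + √(9 + a²))
J = -356 + √5485 (J = (-22 + √(9 + 74²)) - 1*334 = (-22 + √(9 + 5476)) - 334 = (-22 + √5485) - 334 = -356 + √5485 ≈ -281.94)
((12398 - 24449) + M(-2)*895)/J = ((12398 - 24449) + 0*895)/(-356 + √5485) = (-12051 + 0)/(-356 + √5485) = -12051/(-356 + √5485)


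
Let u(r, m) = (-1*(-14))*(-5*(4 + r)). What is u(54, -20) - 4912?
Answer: -8972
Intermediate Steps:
u(r, m) = -280 - 70*r (u(r, m) = 14*(-20 - 5*r) = -280 - 70*r)
u(54, -20) - 4912 = (-280 - 70*54) - 4912 = (-280 - 3780) - 4912 = -4060 - 4912 = -8972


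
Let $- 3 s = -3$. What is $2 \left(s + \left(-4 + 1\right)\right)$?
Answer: $-4$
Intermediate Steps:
$s = 1$ ($s = \left(- \frac{1}{3}\right) \left(-3\right) = 1$)
$2 \left(s + \left(-4 + 1\right)\right) = 2 \left(1 + \left(-4 + 1\right)\right) = 2 \left(1 - 3\right) = 2 \left(-2\right) = -4$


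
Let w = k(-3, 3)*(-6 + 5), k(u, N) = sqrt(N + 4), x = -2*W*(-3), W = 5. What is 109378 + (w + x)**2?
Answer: 110285 - 60*sqrt(7) ≈ 1.1013e+5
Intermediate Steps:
x = 30 (x = -2*5*(-3) = -10*(-3) = 30)
k(u, N) = sqrt(4 + N)
w = -sqrt(7) (w = sqrt(4 + 3)*(-6 + 5) = sqrt(7)*(-1) = -sqrt(7) ≈ -2.6458)
109378 + (w + x)**2 = 109378 + (-sqrt(7) + 30)**2 = 109378 + (30 - sqrt(7))**2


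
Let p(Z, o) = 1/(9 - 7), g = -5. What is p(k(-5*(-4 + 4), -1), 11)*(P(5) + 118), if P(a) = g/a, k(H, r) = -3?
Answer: 117/2 ≈ 58.500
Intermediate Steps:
p(Z, o) = 1/2
P(a) = -5/a
p(k(-5*(-4 + 4), -1), 11)*(P(5) + 118) = (-5/5 + 118)/2 = (-5*1/5 + 118)/2 = (-1 + 118)/2 = (1/2)*117 = 117/2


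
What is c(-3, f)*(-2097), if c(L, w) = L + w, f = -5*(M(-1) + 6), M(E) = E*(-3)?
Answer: 100656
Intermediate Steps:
M(E) = -3*E
f = -45 (f = -5*(-3*(-1) + 6) = -5*(3 + 6) = -5*9 = -45)
c(-3, f)*(-2097) = (-3 - 45)*(-2097) = -48*(-2097) = 100656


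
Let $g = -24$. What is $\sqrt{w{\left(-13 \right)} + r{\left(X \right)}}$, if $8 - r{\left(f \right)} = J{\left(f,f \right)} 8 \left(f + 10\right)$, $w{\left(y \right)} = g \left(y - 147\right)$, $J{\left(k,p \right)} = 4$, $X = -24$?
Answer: $2 \sqrt{1074} \approx 65.544$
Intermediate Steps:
$w{\left(y \right)} = 3528 - 24 y$ ($w{\left(y \right)} = - 24 \left(y - 147\right) = - 24 \left(-147 + y\right) = 3528 - 24 y$)
$r{\left(f \right)} = -312 - 32 f$ ($r{\left(f \right)} = 8 - 4 \cdot 8 \left(f + 10\right) = 8 - 4 \cdot 8 \left(10 + f\right) = 8 - 4 \left(80 + 8 f\right) = 8 - \left(320 + 32 f\right) = -312 - 32 f$)
$\sqrt{w{\left(-13 \right)} + r{\left(X \right)}} = \sqrt{\left(3528 - -312\right) - -456} = \sqrt{\left(3528 + 312\right) + \left(-312 + 768\right)} = \sqrt{3840 + 456} = \sqrt{4296} = 2 \sqrt{1074}$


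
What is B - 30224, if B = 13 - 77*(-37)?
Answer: -27362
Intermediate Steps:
B = 2862 (B = 13 + 2849 = 2862)
B - 30224 = 2862 - 30224 = -27362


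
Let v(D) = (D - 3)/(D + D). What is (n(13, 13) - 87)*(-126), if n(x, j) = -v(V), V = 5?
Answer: 54936/5 ≈ 10987.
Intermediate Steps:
v(D) = (-3 + D)/(2*D) (v(D) = (-3 + D)/((2*D)) = (-3 + D)*(1/(2*D)) = (-3 + D)/(2*D))
n(x, j) = -⅕ (n(x, j) = -(-3 + 5)/(2*5) = -2/(2*5) = -1*⅕ = -⅕)
(n(13, 13) - 87)*(-126) = (-⅕ - 87)*(-126) = -436/5*(-126) = 54936/5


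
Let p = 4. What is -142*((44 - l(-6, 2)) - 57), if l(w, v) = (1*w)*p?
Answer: -1562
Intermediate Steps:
l(w, v) = 4*w (l(w, v) = (1*w)*4 = w*4 = 4*w)
-142*((44 - l(-6, 2)) - 57) = -142*((44 - 4*(-6)) - 57) = -142*((44 - 1*(-24)) - 57) = -142*((44 + 24) - 57) = -142*(68 - 57) = -142*11 = -1562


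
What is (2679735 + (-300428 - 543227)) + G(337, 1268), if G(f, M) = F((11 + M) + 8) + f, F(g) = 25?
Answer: 1836442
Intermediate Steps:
G(f, M) = 25 + f
(2679735 + (-300428 - 543227)) + G(337, 1268) = (2679735 + (-300428 - 543227)) + (25 + 337) = (2679735 - 843655) + 362 = 1836080 + 362 = 1836442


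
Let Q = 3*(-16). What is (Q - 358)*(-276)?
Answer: 112056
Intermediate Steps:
Q = -48
(Q - 358)*(-276) = (-48 - 358)*(-276) = -406*(-276) = 112056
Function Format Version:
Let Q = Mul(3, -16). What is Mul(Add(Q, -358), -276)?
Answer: 112056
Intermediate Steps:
Q = -48
Mul(Add(Q, -358), -276) = Mul(Add(-48, -358), -276) = Mul(-406, -276) = 112056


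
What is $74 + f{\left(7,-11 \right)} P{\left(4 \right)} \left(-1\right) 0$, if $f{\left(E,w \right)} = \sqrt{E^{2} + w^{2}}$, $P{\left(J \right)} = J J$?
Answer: $74$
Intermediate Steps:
$P{\left(J \right)} = J^{2}$
$74 + f{\left(7,-11 \right)} P{\left(4 \right)} \left(-1\right) 0 = 74 + \sqrt{7^{2} + \left(-11\right)^{2}} \cdot 4^{2} \left(-1\right) 0 = 74 + \sqrt{49 + 121} \cdot 16 \left(-1\right) 0 = 74 + \sqrt{170} \left(\left(-16\right) 0\right) = 74 + \sqrt{170} \cdot 0 = 74 + 0 = 74$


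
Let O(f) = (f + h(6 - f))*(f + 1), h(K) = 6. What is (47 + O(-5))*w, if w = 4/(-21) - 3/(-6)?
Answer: 559/42 ≈ 13.310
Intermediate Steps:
w = 13/42 (w = 4*(-1/21) - 3*(-⅙) = -4/21 + ½ = 13/42 ≈ 0.30952)
O(f) = (1 + f)*(6 + f) (O(f) = (f + 6)*(f + 1) = (6 + f)*(1 + f) = (1 + f)*(6 + f))
(47 + O(-5))*w = (47 + (6 + (-5)² + 7*(-5)))*(13/42) = (47 + (6 + 25 - 35))*(13/42) = (47 - 4)*(13/42) = 43*(13/42) = 559/42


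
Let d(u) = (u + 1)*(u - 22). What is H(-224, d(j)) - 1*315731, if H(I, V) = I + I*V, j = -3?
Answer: -327155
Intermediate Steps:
d(u) = (1 + u)*(-22 + u)
H(-224, d(j)) - 1*315731 = -224*(1 + (-22 + (-3)**2 - 21*(-3))) - 1*315731 = -224*(1 + (-22 + 9 + 63)) - 315731 = -224*(1 + 50) - 315731 = -224*51 - 315731 = -11424 - 315731 = -327155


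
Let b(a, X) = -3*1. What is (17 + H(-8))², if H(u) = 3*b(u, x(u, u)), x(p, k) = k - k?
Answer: 64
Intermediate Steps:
x(p, k) = 0
b(a, X) = -3
H(u) = -9 (H(u) = 3*(-3) = -9)
(17 + H(-8))² = (17 - 9)² = 8² = 64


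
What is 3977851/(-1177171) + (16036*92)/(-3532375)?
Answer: -15787955928477/4158209411125 ≈ -3.7968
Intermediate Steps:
3977851/(-1177171) + (16036*92)/(-3532375) = 3977851*(-1/1177171) + 1475312*(-1/3532375) = -3977851/1177171 - 1475312/3532375 = -15787955928477/4158209411125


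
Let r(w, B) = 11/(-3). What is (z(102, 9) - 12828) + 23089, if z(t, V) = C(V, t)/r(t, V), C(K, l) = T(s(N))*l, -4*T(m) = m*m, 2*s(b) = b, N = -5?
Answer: 906793/88 ≈ 10304.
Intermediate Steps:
s(b) = b/2
T(m) = -m**2/4 (T(m) = -m*m/4 = -m**2/4)
C(K, l) = -25*l/16 (C(K, l) = (-((1/2)*(-5))**2/4)*l = (-(-5/2)**2/4)*l = (-1/4*25/4)*l = -25*l/16)
r(w, B) = -11/3 (r(w, B) = 11*(-1/3) = -11/3)
z(t, V) = 75*t/176 (z(t, V) = (-25*t/16)/(-11/3) = -25*t/16*(-3/11) = 75*t/176)
(z(102, 9) - 12828) + 23089 = ((75/176)*102 - 12828) + 23089 = (3825/88 - 12828) + 23089 = -1125039/88 + 23089 = 906793/88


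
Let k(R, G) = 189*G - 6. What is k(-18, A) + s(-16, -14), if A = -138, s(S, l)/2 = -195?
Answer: -26478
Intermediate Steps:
s(S, l) = -390 (s(S, l) = 2*(-195) = -390)
k(R, G) = -6 + 189*G
k(-18, A) + s(-16, -14) = (-6 + 189*(-138)) - 390 = (-6 - 26082) - 390 = -26088 - 390 = -26478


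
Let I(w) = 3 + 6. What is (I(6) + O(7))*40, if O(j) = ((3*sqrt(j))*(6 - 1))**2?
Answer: 63360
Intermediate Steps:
I(w) = 9
O(j) = 225*j (O(j) = ((3*sqrt(j))*5)**2 = (15*sqrt(j))**2 = 225*j)
(I(6) + O(7))*40 = (9 + 225*7)*40 = (9 + 1575)*40 = 1584*40 = 63360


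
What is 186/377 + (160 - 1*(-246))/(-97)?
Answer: -135020/36569 ≈ -3.6922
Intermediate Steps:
186/377 + (160 - 1*(-246))/(-97) = 186*(1/377) + (160 + 246)*(-1/97) = 186/377 + 406*(-1/97) = 186/377 - 406/97 = -135020/36569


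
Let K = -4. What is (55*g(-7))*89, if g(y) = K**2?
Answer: 78320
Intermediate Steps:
g(y) = 16 (g(y) = (-4)**2 = 16)
(55*g(-7))*89 = (55*16)*89 = 880*89 = 78320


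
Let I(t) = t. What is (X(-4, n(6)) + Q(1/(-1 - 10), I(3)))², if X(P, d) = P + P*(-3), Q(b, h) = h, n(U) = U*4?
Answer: 121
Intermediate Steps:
n(U) = 4*U
X(P, d) = -2*P (X(P, d) = P - 3*P = -2*P)
(X(-4, n(6)) + Q(1/(-1 - 10), I(3)))² = (-2*(-4) + 3)² = (8 + 3)² = 11² = 121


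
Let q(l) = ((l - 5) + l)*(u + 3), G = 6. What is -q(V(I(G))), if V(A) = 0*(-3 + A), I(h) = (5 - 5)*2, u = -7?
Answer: -20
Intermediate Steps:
I(h) = 0 (I(h) = 0*2 = 0)
V(A) = 0
q(l) = 20 - 8*l (q(l) = ((l - 5) + l)*(-7 + 3) = ((-5 + l) + l)*(-4) = (-5 + 2*l)*(-4) = 20 - 8*l)
-q(V(I(G))) = -(20 - 8*0) = -(20 + 0) = -1*20 = -20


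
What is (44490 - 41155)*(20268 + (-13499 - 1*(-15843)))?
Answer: 75411020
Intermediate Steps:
(44490 - 41155)*(20268 + (-13499 - 1*(-15843))) = 3335*(20268 + (-13499 + 15843)) = 3335*(20268 + 2344) = 3335*22612 = 75411020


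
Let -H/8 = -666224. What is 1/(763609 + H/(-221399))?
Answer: 221399/169056939199 ≈ 1.3096e-6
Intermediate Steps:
H = 5329792 (H = -8*(-666224) = 5329792)
1/(763609 + H/(-221399)) = 1/(763609 + 5329792/(-221399)) = 1/(763609 + 5329792*(-1/221399)) = 1/(763609 - 5329792/221399) = 1/(169056939199/221399) = 221399/169056939199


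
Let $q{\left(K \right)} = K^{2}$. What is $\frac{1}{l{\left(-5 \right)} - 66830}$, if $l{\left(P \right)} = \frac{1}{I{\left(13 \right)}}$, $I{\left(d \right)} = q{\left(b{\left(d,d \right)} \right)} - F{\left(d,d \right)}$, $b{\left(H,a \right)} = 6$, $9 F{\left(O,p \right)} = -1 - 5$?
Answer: $- \frac{110}{7351297} \approx -1.4963 \cdot 10^{-5}$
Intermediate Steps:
$F{\left(O,p \right)} = - \frac{2}{3}$ ($F{\left(O,p \right)} = \frac{-1 - 5}{9} = \frac{1}{9} \left(-6\right) = - \frac{2}{3}$)
$I{\left(d \right)} = \frac{110}{3}$ ($I{\left(d \right)} = 6^{2} - - \frac{2}{3} = 36 + \frac{2}{3} = \frac{110}{3}$)
$l{\left(P \right)} = \frac{3}{110}$ ($l{\left(P \right)} = \frac{1}{\frac{110}{3}} = \frac{3}{110}$)
$\frac{1}{l{\left(-5 \right)} - 66830} = \frac{1}{\frac{3}{110} - 66830} = \frac{1}{- \frac{7351297}{110}} = - \frac{110}{7351297}$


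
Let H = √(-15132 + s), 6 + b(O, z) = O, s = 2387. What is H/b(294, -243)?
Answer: I*√12745/288 ≈ 0.39199*I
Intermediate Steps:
b(O, z) = -6 + O
H = I*√12745 (H = √(-15132 + 2387) = √(-12745) = I*√12745 ≈ 112.89*I)
H/b(294, -243) = (I*√12745)/(-6 + 294) = (I*√12745)/288 = (I*√12745)*(1/288) = I*√12745/288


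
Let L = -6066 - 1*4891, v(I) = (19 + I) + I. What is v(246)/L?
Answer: -511/10957 ≈ -0.046637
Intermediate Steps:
v(I) = 19 + 2*I
L = -10957 (L = -6066 - 4891 = -10957)
v(246)/L = (19 + 2*246)/(-10957) = (19 + 492)*(-1/10957) = 511*(-1/10957) = -511/10957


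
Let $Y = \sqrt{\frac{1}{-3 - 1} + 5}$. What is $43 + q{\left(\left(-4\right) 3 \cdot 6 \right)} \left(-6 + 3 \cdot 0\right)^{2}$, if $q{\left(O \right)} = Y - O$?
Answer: $2635 + 18 \sqrt{19} \approx 2713.5$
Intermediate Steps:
$Y = \frac{\sqrt{19}}{2}$ ($Y = \sqrt{\frac{1}{-4} + 5} = \sqrt{- \frac{1}{4} + 5} = \sqrt{\frac{19}{4}} = \frac{\sqrt{19}}{2} \approx 2.1795$)
$q{\left(O \right)} = \frac{\sqrt{19}}{2} - O$
$43 + q{\left(\left(-4\right) 3 \cdot 6 \right)} \left(-6 + 3 \cdot 0\right)^{2} = 43 + \left(\frac{\sqrt{19}}{2} - \left(-4\right) 3 \cdot 6\right) \left(-6 + 3 \cdot 0\right)^{2} = 43 + \left(\frac{\sqrt{19}}{2} - \left(-12\right) 6\right) \left(-6 + 0\right)^{2} = 43 + \left(\frac{\sqrt{19}}{2} - -72\right) \left(-6\right)^{2} = 43 + \left(\frac{\sqrt{19}}{2} + 72\right) 36 = 43 + \left(72 + \frac{\sqrt{19}}{2}\right) 36 = 43 + \left(2592 + 18 \sqrt{19}\right) = 2635 + 18 \sqrt{19}$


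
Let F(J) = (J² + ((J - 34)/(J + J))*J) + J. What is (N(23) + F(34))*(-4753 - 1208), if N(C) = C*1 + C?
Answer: -7367796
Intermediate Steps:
F(J) = -17 + J² + 3*J/2 (F(J) = (J² + ((-34 + J)/((2*J)))*J) + J = (J² + ((-34 + J)*(1/(2*J)))*J) + J = (J² + ((-34 + J)/(2*J))*J) + J = (J² + (-17 + J/2)) + J = (-17 + J² + J/2) + J = -17 + J² + 3*J/2)
N(C) = 2*C (N(C) = C + C = 2*C)
(N(23) + F(34))*(-4753 - 1208) = (2*23 + (-17 + 34² + (3/2)*34))*(-4753 - 1208) = (46 + (-17 + 1156 + 51))*(-5961) = (46 + 1190)*(-5961) = 1236*(-5961) = -7367796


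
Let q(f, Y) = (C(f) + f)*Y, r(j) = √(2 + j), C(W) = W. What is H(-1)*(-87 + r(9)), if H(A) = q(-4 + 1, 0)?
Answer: 0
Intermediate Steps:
q(f, Y) = 2*Y*f (q(f, Y) = (f + f)*Y = (2*f)*Y = 2*Y*f)
H(A) = 0 (H(A) = 2*0*(-4 + 1) = 2*0*(-3) = 0)
H(-1)*(-87 + r(9)) = 0*(-87 + √(2 + 9)) = 0*(-87 + √11) = 0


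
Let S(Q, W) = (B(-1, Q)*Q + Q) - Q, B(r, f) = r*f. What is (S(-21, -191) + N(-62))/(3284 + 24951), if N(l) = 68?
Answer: -373/28235 ≈ -0.013211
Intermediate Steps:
B(r, f) = f*r
S(Q, W) = -Q² (S(Q, W) = ((Q*(-1))*Q + Q) - Q = ((-Q)*Q + Q) - Q = (-Q² + Q) - Q = (Q - Q²) - Q = -Q²)
(S(-21, -191) + N(-62))/(3284 + 24951) = (-1*(-21)² + 68)/(3284 + 24951) = (-1*441 + 68)/28235 = (-441 + 68)*(1/28235) = -373*1/28235 = -373/28235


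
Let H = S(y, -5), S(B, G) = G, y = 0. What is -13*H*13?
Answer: 845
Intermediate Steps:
H = -5
-13*H*13 = -13*(-5)*13 = 65*13 = 845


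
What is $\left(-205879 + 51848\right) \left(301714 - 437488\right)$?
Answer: $20913404994$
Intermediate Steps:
$\left(-205879 + 51848\right) \left(301714 - 437488\right) = \left(-154031\right) \left(-135774\right) = 20913404994$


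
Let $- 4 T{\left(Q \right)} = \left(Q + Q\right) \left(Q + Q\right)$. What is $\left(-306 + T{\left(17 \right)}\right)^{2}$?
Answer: $354025$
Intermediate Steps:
$T{\left(Q \right)} = - Q^{2}$ ($T{\left(Q \right)} = - \frac{\left(Q + Q\right) \left(Q + Q\right)}{4} = - \frac{2 Q 2 Q}{4} = - \frac{4 Q^{2}}{4} = - Q^{2}$)
$\left(-306 + T{\left(17 \right)}\right)^{2} = \left(-306 - 17^{2}\right)^{2} = \left(-306 - 289\right)^{2} = \left(-595\right)^{2} = 354025$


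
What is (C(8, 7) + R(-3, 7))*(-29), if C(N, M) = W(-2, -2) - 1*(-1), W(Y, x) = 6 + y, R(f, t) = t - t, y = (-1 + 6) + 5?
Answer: -493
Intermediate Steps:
y = 10 (y = 5 + 5 = 10)
R(f, t) = 0
W(Y, x) = 16 (W(Y, x) = 6 + 10 = 16)
C(N, M) = 17 (C(N, M) = 16 - 1*(-1) = 16 + 1 = 17)
(C(8, 7) + R(-3, 7))*(-29) = (17 + 0)*(-29) = 17*(-29) = -493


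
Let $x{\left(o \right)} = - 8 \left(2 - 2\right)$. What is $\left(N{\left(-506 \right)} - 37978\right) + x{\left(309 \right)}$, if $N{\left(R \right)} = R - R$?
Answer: $-37978$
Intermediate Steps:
$N{\left(R \right)} = 0$
$x{\left(o \right)} = 0$ ($x{\left(o \right)} = \left(-8\right) 0 = 0$)
$\left(N{\left(-506 \right)} - 37978\right) + x{\left(309 \right)} = \left(0 - 37978\right) + 0 = -37978 + 0 = -37978$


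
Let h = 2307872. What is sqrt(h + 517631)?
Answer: sqrt(2825503) ≈ 1680.9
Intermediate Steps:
sqrt(h + 517631) = sqrt(2307872 + 517631) = sqrt(2825503)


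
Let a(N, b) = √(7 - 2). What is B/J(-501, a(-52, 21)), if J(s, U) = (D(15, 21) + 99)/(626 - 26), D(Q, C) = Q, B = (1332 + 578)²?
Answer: 364810000/19 ≈ 1.9201e+7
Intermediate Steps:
B = 3648100 (B = 1910² = 3648100)
a(N, b) = √5
J(s, U) = 19/100 (J(s, U) = (15 + 99)/(626 - 26) = 114/600 = 114*(1/600) = 19/100)
B/J(-501, a(-52, 21)) = 3648100/(19/100) = 3648100*(100/19) = 364810000/19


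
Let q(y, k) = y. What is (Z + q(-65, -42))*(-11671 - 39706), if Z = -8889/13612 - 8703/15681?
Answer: 2915920994225/857228 ≈ 3.4016e+6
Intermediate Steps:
Z = -85951215/71149924 (Z = -8889*1/13612 - 8703*1/15681 = -8889/13612 - 2901/5227 = -85951215/71149924 ≈ -1.2080)
(Z + q(-65, -42))*(-11671 - 39706) = (-85951215/71149924 - 65)*(-11671 - 39706) = -4710696275/71149924*(-51377) = 2915920994225/857228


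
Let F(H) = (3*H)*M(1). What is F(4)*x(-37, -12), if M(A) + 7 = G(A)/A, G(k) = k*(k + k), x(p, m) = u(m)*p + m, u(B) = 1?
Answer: 2940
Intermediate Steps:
x(p, m) = m + p (x(p, m) = 1*p + m = p + m = m + p)
G(k) = 2*k**2 (G(k) = k*(2*k) = 2*k**2)
M(A) = -7 + 2*A (M(A) = -7 + (2*A**2)/A = -7 + 2*A)
F(H) = -15*H (F(H) = (3*H)*(-7 + 2*1) = (3*H)*(-7 + 2) = (3*H)*(-5) = -15*H)
F(4)*x(-37, -12) = (-15*4)*(-12 - 37) = -60*(-49) = 2940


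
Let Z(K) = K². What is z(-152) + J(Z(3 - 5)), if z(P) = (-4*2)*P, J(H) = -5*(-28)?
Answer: 1356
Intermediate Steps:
J(H) = 140
z(P) = -8*P
z(-152) + J(Z(3 - 5)) = -8*(-152) + 140 = 1216 + 140 = 1356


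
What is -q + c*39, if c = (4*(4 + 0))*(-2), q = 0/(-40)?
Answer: -1248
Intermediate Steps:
q = 0 (q = 0*(-1/40) = 0)
c = -32 (c = (4*4)*(-2) = 16*(-2) = -32)
-q + c*39 = -1*0 - 32*39 = 0 - 1248 = -1248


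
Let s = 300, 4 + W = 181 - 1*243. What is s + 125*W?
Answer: -7950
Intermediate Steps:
W = -66 (W = -4 + (181 - 1*243) = -4 + (181 - 243) = -4 - 62 = -66)
s + 125*W = 300 + 125*(-66) = 300 - 8250 = -7950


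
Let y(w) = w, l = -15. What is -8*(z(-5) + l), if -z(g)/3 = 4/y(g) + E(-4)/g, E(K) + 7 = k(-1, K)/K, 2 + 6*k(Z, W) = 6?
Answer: 676/5 ≈ 135.20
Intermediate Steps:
k(Z, W) = 2/3 (k(Z, W) = -1/3 + (1/6)*6 = -1/3 + 1 = 2/3)
E(K) = -7 + 2/(3*K)
z(g) = 19/(2*g) (z(g) = -3*(4/g + (-7 + (2/3)/(-4))/g) = -3*(4/g + (-7 + (2/3)*(-1/4))/g) = -3*(4/g + (-7 - 1/6)/g) = -3*(4/g - 43/(6*g)) = -(-19)/(2*g) = 19/(2*g))
-8*(z(-5) + l) = -8*((19/2)/(-5) - 15) = -8*((19/2)*(-1/5) - 15) = -8*(-19/10 - 15) = -8*(-169/10) = 676/5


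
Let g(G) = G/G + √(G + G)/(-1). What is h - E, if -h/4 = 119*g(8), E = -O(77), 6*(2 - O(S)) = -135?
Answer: 2905/2 ≈ 1452.5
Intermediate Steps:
O(S) = 49/2 (O(S) = 2 - ⅙*(-135) = 2 + 45/2 = 49/2)
g(G) = 1 - √2*√G (g(G) = 1 + √(2*G)*(-1) = 1 + (√2*√G)*(-1) = 1 - √2*√G)
E = -49/2 (E = -1*49/2 = -49/2 ≈ -24.500)
h = 1428 (h = -476*(1 - √2*√8) = -476*(1 - √2*2*√2) = -476*(1 - 4) = -476*(-3) = -4*(-357) = 1428)
h - E = 1428 - 1*(-49/2) = 1428 + 49/2 = 2905/2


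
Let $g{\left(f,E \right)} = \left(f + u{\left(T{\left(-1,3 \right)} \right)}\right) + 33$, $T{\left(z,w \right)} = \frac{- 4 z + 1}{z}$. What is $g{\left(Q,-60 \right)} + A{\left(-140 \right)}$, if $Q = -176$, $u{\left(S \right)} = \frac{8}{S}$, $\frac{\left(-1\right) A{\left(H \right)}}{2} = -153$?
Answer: $\frac{807}{5} \approx 161.4$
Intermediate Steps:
$A{\left(H \right)} = 306$ ($A{\left(H \right)} = \left(-2\right) \left(-153\right) = 306$)
$T{\left(z,w \right)} = \frac{1 - 4 z}{z}$
$g{\left(f,E \right)} = \frac{157}{5} + f$ ($g{\left(f,E \right)} = \left(f + \frac{8}{-4 + \frac{1}{-1}}\right) + 33 = \left(f + \frac{8}{-4 - 1}\right) + 33 = \left(f + \frac{8}{-5}\right) + 33 = \left(f + 8 \left(- \frac{1}{5}\right)\right) + 33 = \left(f - \frac{8}{5}\right) + 33 = \left(- \frac{8}{5} + f\right) + 33 = \frac{157}{5} + f$)
$g{\left(Q,-60 \right)} + A{\left(-140 \right)} = \left(\frac{157}{5} - 176\right) + 306 = - \frac{723}{5} + 306 = \frac{807}{5}$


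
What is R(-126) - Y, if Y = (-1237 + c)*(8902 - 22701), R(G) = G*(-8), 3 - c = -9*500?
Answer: 45068542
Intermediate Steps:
c = 4503 (c = 3 - (-9)*500 = 3 - 1*(-4500) = 3 + 4500 = 4503)
R(G) = -8*G
Y = -45067534 (Y = (-1237 + 4503)*(8902 - 22701) = 3266*(-13799) = -45067534)
R(-126) - Y = -8*(-126) - 1*(-45067534) = 1008 + 45067534 = 45068542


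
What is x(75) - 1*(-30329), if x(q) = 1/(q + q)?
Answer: 4549351/150 ≈ 30329.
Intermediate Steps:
x(q) = 1/(2*q)
x(75) - 1*(-30329) = (½)/75 - 1*(-30329) = (½)*(1/75) + 30329 = 1/150 + 30329 = 4549351/150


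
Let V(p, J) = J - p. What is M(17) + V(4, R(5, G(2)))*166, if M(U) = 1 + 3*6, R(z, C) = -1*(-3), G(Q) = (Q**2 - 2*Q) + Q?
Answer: -147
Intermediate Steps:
G(Q) = Q**2 - Q
R(z, C) = 3
M(U) = 19 (M(U) = 1 + 18 = 19)
M(17) + V(4, R(5, G(2)))*166 = 19 + (3 - 1*4)*166 = 19 + (3 - 4)*166 = 19 - 1*166 = 19 - 166 = -147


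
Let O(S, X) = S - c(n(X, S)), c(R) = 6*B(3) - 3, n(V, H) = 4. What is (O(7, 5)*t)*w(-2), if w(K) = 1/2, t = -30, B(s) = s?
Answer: 120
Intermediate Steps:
c(R) = 15 (c(R) = 6*3 - 3 = 18 - 3 = 15)
w(K) = 1/2
O(S, X) = -15 + S (O(S, X) = S - 1*15 = S - 15 = -15 + S)
(O(7, 5)*t)*w(-2) = ((-15 + 7)*(-30))*(1/2) = -8*(-30)*(1/2) = 240*(1/2) = 120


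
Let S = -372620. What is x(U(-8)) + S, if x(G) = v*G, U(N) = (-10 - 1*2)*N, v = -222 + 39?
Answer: -390188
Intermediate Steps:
v = -183
U(N) = -12*N (U(N) = (-10 - 2)*N = -12*N)
x(G) = -183*G
x(U(-8)) + S = -(-2196)*(-8) - 372620 = -183*96 - 372620 = -17568 - 372620 = -390188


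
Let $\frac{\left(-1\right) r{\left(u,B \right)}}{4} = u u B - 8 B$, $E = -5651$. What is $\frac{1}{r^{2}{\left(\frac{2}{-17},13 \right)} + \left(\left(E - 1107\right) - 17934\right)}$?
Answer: $\frac{83521}{12341539724} \approx 6.7675 \cdot 10^{-6}$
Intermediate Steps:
$r{\left(u,B \right)} = 32 B - 4 B u^{2}$ ($r{\left(u,B \right)} = - 4 \left(u u B - 8 B\right) = - 4 \left(u^{2} B - 8 B\right) = - 4 \left(B u^{2} - 8 B\right) = - 4 \left(- 8 B + B u^{2}\right) = 32 B - 4 B u^{2}$)
$\frac{1}{r^{2}{\left(\frac{2}{-17},13 \right)} + \left(\left(E - 1107\right) - 17934\right)} = \frac{1}{\left(4 \cdot 13 \left(8 - \left(\frac{2}{-17}\right)^{2}\right)\right)^{2} - 24692} = \frac{1}{\left(4 \cdot 13 \left(8 - \left(2 \left(- \frac{1}{17}\right)\right)^{2}\right)\right)^{2} - 24692} = \frac{1}{\left(4 \cdot 13 \left(8 - \left(- \frac{2}{17}\right)^{2}\right)\right)^{2} - 24692} = \frac{1}{\left(4 \cdot 13 \left(8 - \frac{4}{289}\right)\right)^{2} - 24692} = \frac{1}{\left(4 \cdot 13 \cdot \frac{2308}{289}\right)^{2} - 24692} = \frac{1}{\left(\frac{120016}{289}\right)^{2} - 24692} = \frac{1}{\frac{14403840256}{83521} - 24692} = \frac{1}{\frac{12341539724}{83521}} = \frac{83521}{12341539724}$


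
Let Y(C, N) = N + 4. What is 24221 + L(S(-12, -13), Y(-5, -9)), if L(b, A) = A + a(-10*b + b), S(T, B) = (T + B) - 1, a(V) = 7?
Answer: 24223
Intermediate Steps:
S(T, B) = -1 + B + T (S(T, B) = (B + T) - 1 = -1 + B + T)
Y(C, N) = 4 + N
L(b, A) = 7 + A (L(b, A) = A + 7 = 7 + A)
24221 + L(S(-12, -13), Y(-5, -9)) = 24221 + (7 + (4 - 9)) = 24221 + (7 - 5) = 24221 + 2 = 24223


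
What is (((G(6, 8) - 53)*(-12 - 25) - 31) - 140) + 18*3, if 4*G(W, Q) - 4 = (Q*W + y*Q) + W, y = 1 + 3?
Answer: 2023/2 ≈ 1011.5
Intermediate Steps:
y = 4
G(W, Q) = 1 + Q + W/4 + Q*W/4 (G(W, Q) = 1 + ((Q*W + 4*Q) + W)/4 = 1 + ((4*Q + Q*W) + W)/4 = 1 + (W + 4*Q + Q*W)/4 = 1 + (Q + W/4 + Q*W/4) = 1 + Q + W/4 + Q*W/4)
(((G(6, 8) - 53)*(-12 - 25) - 31) - 140) + 18*3 = ((((1 + 8 + (1/4)*6 + (1/4)*8*6) - 53)*(-12 - 25) - 31) - 140) + 18*3 = ((((1 + 8 + 3/2 + 12) - 53)*(-37) - 31) - 140) + 54 = (((45/2 - 53)*(-37) - 31) - 140) + 54 = ((-61/2*(-37) - 31) - 140) + 54 = ((2257/2 - 31) - 140) + 54 = (2195/2 - 140) + 54 = 1915/2 + 54 = 2023/2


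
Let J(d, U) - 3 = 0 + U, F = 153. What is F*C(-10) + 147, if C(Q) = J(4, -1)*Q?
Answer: -2913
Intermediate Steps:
J(d, U) = 3 + U (J(d, U) = 3 + (0 + U) = 3 + U)
C(Q) = 2*Q (C(Q) = (3 - 1)*Q = 2*Q)
F*C(-10) + 147 = 153*(2*(-10)) + 147 = 153*(-20) + 147 = -3060 + 147 = -2913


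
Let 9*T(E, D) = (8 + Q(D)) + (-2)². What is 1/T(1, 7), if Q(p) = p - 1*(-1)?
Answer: 9/20 ≈ 0.45000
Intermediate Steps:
Q(p) = 1 + p (Q(p) = p + 1 = 1 + p)
T(E, D) = 13/9 + D/9 (T(E, D) = ((8 + (1 + D)) + (-2)²)/9 = ((9 + D) + 4)/9 = (13 + D)/9 = 13/9 + D/9)
1/T(1, 7) = 1/(13/9 + (⅑)*7) = 1/(13/9 + 7/9) = 1/(20/9) = 9/20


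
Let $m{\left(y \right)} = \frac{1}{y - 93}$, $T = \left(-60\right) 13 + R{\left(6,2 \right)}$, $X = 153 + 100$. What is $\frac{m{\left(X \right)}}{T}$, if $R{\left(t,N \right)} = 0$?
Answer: $- \frac{1}{124800} \approx -8.0128 \cdot 10^{-6}$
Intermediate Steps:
$X = 253$
$T = -780$ ($T = \left(-60\right) 13 + 0 = -780 + 0 = -780$)
$m{\left(y \right)} = \frac{1}{-93 + y}$
$\frac{m{\left(X \right)}}{T} = \frac{1}{\left(-93 + 253\right) \left(-780\right)} = \frac{1}{160} \left(- \frac{1}{780}\right) = - \frac{1}{124800}$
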